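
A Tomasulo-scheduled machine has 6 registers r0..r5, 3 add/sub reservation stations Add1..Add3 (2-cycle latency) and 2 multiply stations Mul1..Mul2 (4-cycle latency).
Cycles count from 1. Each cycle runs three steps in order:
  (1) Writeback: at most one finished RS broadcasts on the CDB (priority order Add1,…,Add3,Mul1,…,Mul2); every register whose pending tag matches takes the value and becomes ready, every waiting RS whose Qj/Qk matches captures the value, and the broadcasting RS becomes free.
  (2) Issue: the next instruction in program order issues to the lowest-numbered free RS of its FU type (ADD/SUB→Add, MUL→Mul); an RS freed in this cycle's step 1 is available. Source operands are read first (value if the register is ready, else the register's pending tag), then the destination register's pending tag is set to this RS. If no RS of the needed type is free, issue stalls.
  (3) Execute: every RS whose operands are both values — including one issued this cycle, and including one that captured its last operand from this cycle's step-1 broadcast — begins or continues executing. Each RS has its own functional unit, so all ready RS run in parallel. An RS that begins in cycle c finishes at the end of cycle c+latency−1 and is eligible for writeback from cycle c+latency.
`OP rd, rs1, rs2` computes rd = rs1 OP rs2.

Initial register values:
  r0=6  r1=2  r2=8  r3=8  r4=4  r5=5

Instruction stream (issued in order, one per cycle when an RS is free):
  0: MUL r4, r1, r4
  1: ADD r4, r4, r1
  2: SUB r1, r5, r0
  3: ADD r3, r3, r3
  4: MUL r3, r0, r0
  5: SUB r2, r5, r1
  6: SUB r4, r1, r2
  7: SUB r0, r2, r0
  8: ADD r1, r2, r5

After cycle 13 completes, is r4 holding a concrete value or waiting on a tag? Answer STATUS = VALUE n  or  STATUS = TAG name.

STATUS = VALUE -7

c1: issue MUL r4<-Mul1 | r0:6,r1:2,r2:8,r3:8,r4:Mul1,r5:5
c2: issue ADD r4<-Add1 | r0:6,r1:2,r2:8,r3:8,r4:Add1,r5:5
c3: issue SUB r1<-Add2 | r0:6,r1:Add2,r2:8,r3:8,r4:Add1,r5:5
c4: issue ADD r3<-Add3 | r0:6,r1:Add2,r2:8,r3:Add3,r4:Add1,r5:5
c5: CDB Add2=-1; issue MUL r3<-Mul2 | r0:6,r1:-1,r2:8,r3:Mul2,r4:Add1,r5:5
c6: CDB Add3=16; issue SUB r2<-Add2 | r0:6,r1:-1,r2:Add2,r3:Mul2,r4:Add1,r5:5
c7: CDB Mul1=8; issue SUB r4<-Add3 | r0:6,r1:-1,r2:Add2,r3:Mul2,r4:Add3,r5:5
c8: CDB Add2=6; issue SUB r0<-Add2 | r0:Add2,r1:-1,r2:6,r3:Mul2,r4:Add3,r5:5
c9: CDB Add1=10; issue ADD r1<-Add1 | r0:Add2,r1:Add1,r2:6,r3:Mul2,r4:Add3,r5:5
c10: CDB Add2=0 | r0:0,r1:Add1,r2:6,r3:Mul2,r4:Add3,r5:5
c11: CDB Add1=11 | r0:0,r1:11,r2:6,r3:Mul2,r4:Add3,r5:5
c12: CDB Add3=-7 | r0:0,r1:11,r2:6,r3:Mul2,r4:-7,r5:5
c13: CDB Mul2=36 | r0:0,r1:11,r2:6,r3:36,r4:-7,r5:5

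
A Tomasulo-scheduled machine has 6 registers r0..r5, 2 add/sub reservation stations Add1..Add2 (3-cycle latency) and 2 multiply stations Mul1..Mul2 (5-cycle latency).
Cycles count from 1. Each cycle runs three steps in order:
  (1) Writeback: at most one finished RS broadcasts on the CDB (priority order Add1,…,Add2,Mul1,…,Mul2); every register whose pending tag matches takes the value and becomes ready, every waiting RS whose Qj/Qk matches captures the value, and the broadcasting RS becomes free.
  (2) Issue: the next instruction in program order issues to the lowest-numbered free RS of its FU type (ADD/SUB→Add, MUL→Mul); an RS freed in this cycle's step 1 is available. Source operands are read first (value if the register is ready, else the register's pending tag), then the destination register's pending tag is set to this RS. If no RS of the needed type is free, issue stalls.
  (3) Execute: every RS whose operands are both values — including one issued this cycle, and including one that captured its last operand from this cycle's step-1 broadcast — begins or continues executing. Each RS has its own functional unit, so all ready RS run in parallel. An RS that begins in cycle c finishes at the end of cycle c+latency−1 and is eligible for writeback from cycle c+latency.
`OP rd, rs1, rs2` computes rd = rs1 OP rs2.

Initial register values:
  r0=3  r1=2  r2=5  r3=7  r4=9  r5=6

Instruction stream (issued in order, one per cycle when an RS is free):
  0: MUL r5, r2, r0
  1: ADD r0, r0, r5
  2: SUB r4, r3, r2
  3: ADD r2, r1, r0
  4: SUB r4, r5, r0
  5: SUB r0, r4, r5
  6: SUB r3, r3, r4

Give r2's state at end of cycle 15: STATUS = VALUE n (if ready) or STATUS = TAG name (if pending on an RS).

STATUS = VALUE 20

c1: issue MUL r5<-Mul1 | r0:3,r1:2,r2:5,r3:7,r4:9,r5:Mul1
c2: issue ADD r0<-Add1 | r0:Add1,r1:2,r2:5,r3:7,r4:9,r5:Mul1
c3: issue SUB r4<-Add2 | r0:Add1,r1:2,r2:5,r3:7,r4:Add2,r5:Mul1
c4: stall | r0:Add1,r1:2,r2:5,r3:7,r4:Add2,r5:Mul1
c5: stall | r0:Add1,r1:2,r2:5,r3:7,r4:Add2,r5:Mul1
c6: CDB Add2=2; issue ADD r2<-Add2 | r0:Add1,r1:2,r2:Add2,r3:7,r4:2,r5:Mul1
c7: CDB Mul1=15; stall | r0:Add1,r1:2,r2:Add2,r3:7,r4:2,r5:15
c8: stall | r0:Add1,r1:2,r2:Add2,r3:7,r4:2,r5:15
c9: stall | r0:Add1,r1:2,r2:Add2,r3:7,r4:2,r5:15
c10: CDB Add1=18; issue SUB r4<-Add1 | r0:18,r1:2,r2:Add2,r3:7,r4:Add1,r5:15
c11: stall | r0:18,r1:2,r2:Add2,r3:7,r4:Add1,r5:15
c12: stall | r0:18,r1:2,r2:Add2,r3:7,r4:Add1,r5:15
c13: CDB Add1=-3; issue SUB r0<-Add1 | r0:Add1,r1:2,r2:Add2,r3:7,r4:-3,r5:15
c14: CDB Add2=20; issue SUB r3<-Add2 | r0:Add1,r1:2,r2:20,r3:Add2,r4:-3,r5:15
c15: - | r0:Add1,r1:2,r2:20,r3:Add2,r4:-3,r5:15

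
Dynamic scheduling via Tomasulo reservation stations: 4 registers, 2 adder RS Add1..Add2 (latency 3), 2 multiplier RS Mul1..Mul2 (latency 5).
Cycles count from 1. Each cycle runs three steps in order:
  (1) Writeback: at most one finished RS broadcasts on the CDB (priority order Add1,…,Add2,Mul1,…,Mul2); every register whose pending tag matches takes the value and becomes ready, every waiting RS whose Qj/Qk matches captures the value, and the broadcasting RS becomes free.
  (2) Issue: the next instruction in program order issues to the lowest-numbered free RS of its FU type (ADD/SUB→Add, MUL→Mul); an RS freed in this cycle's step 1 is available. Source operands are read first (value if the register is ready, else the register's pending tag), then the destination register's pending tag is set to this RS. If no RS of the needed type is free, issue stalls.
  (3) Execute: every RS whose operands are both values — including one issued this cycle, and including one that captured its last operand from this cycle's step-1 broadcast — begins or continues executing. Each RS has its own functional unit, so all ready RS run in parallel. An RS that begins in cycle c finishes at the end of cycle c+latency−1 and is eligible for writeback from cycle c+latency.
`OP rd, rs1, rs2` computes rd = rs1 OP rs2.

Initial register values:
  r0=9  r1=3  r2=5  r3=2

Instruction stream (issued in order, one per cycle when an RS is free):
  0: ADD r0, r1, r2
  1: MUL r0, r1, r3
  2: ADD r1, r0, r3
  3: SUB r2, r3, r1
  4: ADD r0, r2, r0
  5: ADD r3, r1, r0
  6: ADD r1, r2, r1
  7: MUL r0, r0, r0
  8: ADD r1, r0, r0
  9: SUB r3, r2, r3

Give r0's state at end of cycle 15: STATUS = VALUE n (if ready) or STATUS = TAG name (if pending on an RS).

STATUS = TAG Add2

c1: issue ADD r0<-Add1 | r0:Add1,r1:3,r2:5,r3:2
c2: issue MUL r0<-Mul1 | r0:Mul1,r1:3,r2:5,r3:2
c3: issue ADD r1<-Add2 | r0:Mul1,r1:Add2,r2:5,r3:2
c4: CDB Add1=8; issue SUB r2<-Add1 | r0:Mul1,r1:Add2,r2:Add1,r3:2
c5: stall | r0:Mul1,r1:Add2,r2:Add1,r3:2
c6: stall | r0:Mul1,r1:Add2,r2:Add1,r3:2
c7: CDB Mul1=6; stall | r0:6,r1:Add2,r2:Add1,r3:2
c8: stall | r0:6,r1:Add2,r2:Add1,r3:2
c9: stall | r0:6,r1:Add2,r2:Add1,r3:2
c10: CDB Add2=8; issue ADD r0<-Add2 | r0:Add2,r1:8,r2:Add1,r3:2
c11: stall | r0:Add2,r1:8,r2:Add1,r3:2
c12: stall | r0:Add2,r1:8,r2:Add1,r3:2
c13: CDB Add1=-6; issue ADD r3<-Add1 | r0:Add2,r1:8,r2:-6,r3:Add1
c14: stall | r0:Add2,r1:8,r2:-6,r3:Add1
c15: stall | r0:Add2,r1:8,r2:-6,r3:Add1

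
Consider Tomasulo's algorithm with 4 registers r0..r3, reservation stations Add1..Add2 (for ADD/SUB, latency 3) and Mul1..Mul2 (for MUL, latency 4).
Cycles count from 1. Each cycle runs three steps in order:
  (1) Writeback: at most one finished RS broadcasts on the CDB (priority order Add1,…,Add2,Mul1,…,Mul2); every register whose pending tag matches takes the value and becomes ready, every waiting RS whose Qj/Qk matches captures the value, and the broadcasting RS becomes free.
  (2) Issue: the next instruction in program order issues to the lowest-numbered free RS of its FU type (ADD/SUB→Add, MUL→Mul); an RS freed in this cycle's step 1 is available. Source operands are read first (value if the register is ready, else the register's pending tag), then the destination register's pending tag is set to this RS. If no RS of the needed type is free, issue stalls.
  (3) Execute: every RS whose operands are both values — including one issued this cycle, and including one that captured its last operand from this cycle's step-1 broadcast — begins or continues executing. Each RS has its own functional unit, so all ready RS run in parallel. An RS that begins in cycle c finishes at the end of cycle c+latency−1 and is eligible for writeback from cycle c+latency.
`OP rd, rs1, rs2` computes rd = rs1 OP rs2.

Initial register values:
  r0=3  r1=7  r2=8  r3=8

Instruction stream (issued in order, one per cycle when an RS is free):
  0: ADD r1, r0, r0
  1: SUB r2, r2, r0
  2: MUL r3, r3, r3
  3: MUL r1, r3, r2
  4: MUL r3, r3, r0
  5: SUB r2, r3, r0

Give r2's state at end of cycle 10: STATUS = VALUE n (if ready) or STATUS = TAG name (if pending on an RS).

STATUS = TAG Add1

cycle 1: issue ADD r1<-Add1 // r0:3,r1:Add1,r2:8,r3:8
cycle 2: issue SUB r2<-Add2 // r0:3,r1:Add1,r2:Add2,r3:8
cycle 3: issue MUL r3<-Mul1 // r0:3,r1:Add1,r2:Add2,r3:Mul1
cycle 4: CDB Add1=6; issue MUL r1<-Mul2 // r0:3,r1:Mul2,r2:Add2,r3:Mul1
cycle 5: CDB Add2=5; stall // r0:3,r1:Mul2,r2:5,r3:Mul1
cycle 6: stall // r0:3,r1:Mul2,r2:5,r3:Mul1
cycle 7: CDB Mul1=64; issue MUL r3<-Mul1 // r0:3,r1:Mul2,r2:5,r3:Mul1
cycle 8: issue SUB r2<-Add1 // r0:3,r1:Mul2,r2:Add1,r3:Mul1
cycle 9: - // r0:3,r1:Mul2,r2:Add1,r3:Mul1
cycle 10: - // r0:3,r1:Mul2,r2:Add1,r3:Mul1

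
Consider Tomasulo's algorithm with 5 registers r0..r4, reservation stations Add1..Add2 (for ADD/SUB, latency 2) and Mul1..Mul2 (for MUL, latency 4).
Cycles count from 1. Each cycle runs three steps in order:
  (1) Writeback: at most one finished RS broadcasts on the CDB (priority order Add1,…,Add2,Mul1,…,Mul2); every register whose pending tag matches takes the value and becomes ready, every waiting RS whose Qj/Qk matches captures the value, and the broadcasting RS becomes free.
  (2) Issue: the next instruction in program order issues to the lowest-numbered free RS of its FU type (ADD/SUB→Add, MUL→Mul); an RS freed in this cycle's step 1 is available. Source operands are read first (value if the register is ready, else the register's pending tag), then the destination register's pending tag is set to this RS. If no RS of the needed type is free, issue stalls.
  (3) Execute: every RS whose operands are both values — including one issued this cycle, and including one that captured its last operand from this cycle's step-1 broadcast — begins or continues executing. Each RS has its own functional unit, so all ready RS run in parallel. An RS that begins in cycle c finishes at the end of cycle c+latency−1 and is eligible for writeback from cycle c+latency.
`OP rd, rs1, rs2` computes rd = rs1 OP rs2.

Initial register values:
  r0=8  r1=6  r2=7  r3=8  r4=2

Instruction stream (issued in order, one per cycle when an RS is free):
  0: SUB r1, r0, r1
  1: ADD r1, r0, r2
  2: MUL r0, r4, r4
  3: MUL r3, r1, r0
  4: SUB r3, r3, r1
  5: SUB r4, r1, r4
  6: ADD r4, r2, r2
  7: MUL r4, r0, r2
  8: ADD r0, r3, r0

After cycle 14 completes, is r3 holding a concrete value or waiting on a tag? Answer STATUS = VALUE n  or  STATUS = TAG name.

c1: issue SUB r1<-Add1 | r0:8,r1:Add1,r2:7,r3:8,r4:2
c2: issue ADD r1<-Add2 | r0:8,r1:Add2,r2:7,r3:8,r4:2
c3: CDB Add1=2; issue MUL r0<-Mul1 | r0:Mul1,r1:Add2,r2:7,r3:8,r4:2
c4: CDB Add2=15; issue MUL r3<-Mul2 | r0:Mul1,r1:15,r2:7,r3:Mul2,r4:2
c5: issue SUB r3<-Add1 | r0:Mul1,r1:15,r2:7,r3:Add1,r4:2
c6: issue SUB r4<-Add2 | r0:Mul1,r1:15,r2:7,r3:Add1,r4:Add2
c7: CDB Mul1=4; stall | r0:4,r1:15,r2:7,r3:Add1,r4:Add2
c8: CDB Add2=13; issue ADD r4<-Add2 | r0:4,r1:15,r2:7,r3:Add1,r4:Add2
c9: issue MUL r4<-Mul1 | r0:4,r1:15,r2:7,r3:Add1,r4:Mul1
c10: CDB Add2=14; issue ADD r0<-Add2 | r0:Add2,r1:15,r2:7,r3:Add1,r4:Mul1
c11: CDB Mul2=60 | r0:Add2,r1:15,r2:7,r3:Add1,r4:Mul1
c12: - | r0:Add2,r1:15,r2:7,r3:Add1,r4:Mul1
c13: CDB Add1=45 | r0:Add2,r1:15,r2:7,r3:45,r4:Mul1
c14: CDB Mul1=28 | r0:Add2,r1:15,r2:7,r3:45,r4:28

STATUS = VALUE 45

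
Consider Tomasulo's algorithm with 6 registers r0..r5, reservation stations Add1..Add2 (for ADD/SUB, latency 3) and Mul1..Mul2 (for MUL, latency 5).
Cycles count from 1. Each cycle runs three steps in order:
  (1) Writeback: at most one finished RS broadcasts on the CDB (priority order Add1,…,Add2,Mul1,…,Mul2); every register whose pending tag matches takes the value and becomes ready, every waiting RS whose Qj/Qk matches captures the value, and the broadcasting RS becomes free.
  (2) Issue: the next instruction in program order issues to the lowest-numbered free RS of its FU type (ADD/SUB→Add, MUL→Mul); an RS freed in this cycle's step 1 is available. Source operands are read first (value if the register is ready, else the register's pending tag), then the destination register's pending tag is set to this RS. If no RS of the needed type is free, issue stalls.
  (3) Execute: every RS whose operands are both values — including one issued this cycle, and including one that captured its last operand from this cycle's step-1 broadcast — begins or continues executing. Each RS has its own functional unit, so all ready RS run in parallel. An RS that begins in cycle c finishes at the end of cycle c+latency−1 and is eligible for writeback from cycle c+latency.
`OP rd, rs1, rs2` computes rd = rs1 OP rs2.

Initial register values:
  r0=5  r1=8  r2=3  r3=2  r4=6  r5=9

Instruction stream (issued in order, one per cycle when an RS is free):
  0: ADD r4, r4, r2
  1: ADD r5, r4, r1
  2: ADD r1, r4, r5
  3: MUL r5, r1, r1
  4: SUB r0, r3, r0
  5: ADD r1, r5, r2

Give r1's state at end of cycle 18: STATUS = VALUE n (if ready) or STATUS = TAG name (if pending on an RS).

STATUS = VALUE 679

  c1: issue ADD r4<-Add1  regs: r0:5,r1:8,r2:3,r3:2,r4:Add1,r5:9
  c2: issue ADD r5<-Add2  regs: r0:5,r1:8,r2:3,r3:2,r4:Add1,r5:Add2
  c3: stall  regs: r0:5,r1:8,r2:3,r3:2,r4:Add1,r5:Add2
  c4: CDB Add1=9; issue ADD r1<-Add1  regs: r0:5,r1:Add1,r2:3,r3:2,r4:9,r5:Add2
  c5: issue MUL r5<-Mul1  regs: r0:5,r1:Add1,r2:3,r3:2,r4:9,r5:Mul1
  c6: stall  regs: r0:5,r1:Add1,r2:3,r3:2,r4:9,r5:Mul1
  c7: CDB Add2=17; issue SUB r0<-Add2  regs: r0:Add2,r1:Add1,r2:3,r3:2,r4:9,r5:Mul1
  c8: stall  regs: r0:Add2,r1:Add1,r2:3,r3:2,r4:9,r5:Mul1
  c9: stall  regs: r0:Add2,r1:Add1,r2:3,r3:2,r4:9,r5:Mul1
  c10: CDB Add1=26; issue ADD r1<-Add1  regs: r0:Add2,r1:Add1,r2:3,r3:2,r4:9,r5:Mul1
  c11: CDB Add2=-3  regs: r0:-3,r1:Add1,r2:3,r3:2,r4:9,r5:Mul1
  c12: -  regs: r0:-3,r1:Add1,r2:3,r3:2,r4:9,r5:Mul1
  c13: -  regs: r0:-3,r1:Add1,r2:3,r3:2,r4:9,r5:Mul1
  c14: -  regs: r0:-3,r1:Add1,r2:3,r3:2,r4:9,r5:Mul1
  c15: CDB Mul1=676  regs: r0:-3,r1:Add1,r2:3,r3:2,r4:9,r5:676
  c16: -  regs: r0:-3,r1:Add1,r2:3,r3:2,r4:9,r5:676
  c17: -  regs: r0:-3,r1:Add1,r2:3,r3:2,r4:9,r5:676
  c18: CDB Add1=679  regs: r0:-3,r1:679,r2:3,r3:2,r4:9,r5:676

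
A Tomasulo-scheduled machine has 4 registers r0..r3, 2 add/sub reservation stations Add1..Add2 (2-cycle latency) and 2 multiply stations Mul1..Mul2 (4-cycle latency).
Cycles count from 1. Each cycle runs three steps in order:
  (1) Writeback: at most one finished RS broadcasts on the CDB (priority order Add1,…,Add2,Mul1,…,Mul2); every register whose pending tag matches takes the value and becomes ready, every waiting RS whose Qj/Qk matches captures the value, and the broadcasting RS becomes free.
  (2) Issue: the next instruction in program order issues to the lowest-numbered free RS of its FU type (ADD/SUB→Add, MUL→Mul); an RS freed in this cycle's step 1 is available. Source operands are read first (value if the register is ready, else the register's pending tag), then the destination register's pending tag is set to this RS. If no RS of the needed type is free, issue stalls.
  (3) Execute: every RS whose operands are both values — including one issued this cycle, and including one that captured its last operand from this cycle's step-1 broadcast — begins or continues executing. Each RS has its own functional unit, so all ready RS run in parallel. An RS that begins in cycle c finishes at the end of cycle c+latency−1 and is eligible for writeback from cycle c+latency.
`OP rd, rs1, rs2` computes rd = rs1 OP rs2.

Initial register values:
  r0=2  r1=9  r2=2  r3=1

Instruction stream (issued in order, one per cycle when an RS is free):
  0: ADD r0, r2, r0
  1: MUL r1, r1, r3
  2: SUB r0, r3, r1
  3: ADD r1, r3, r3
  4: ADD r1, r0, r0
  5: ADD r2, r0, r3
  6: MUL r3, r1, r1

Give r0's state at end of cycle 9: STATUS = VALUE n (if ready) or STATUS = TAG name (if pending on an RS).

c1: issue ADD r0<-Add1 | r0:Add1,r1:9,r2:2,r3:1
c2: issue MUL r1<-Mul1 | r0:Add1,r1:Mul1,r2:2,r3:1
c3: CDB Add1=4; issue SUB r0<-Add1 | r0:Add1,r1:Mul1,r2:2,r3:1
c4: issue ADD r1<-Add2 | r0:Add1,r1:Add2,r2:2,r3:1
c5: stall | r0:Add1,r1:Add2,r2:2,r3:1
c6: CDB Add2=2; issue ADD r1<-Add2 | r0:Add1,r1:Add2,r2:2,r3:1
c7: CDB Mul1=9; stall | r0:Add1,r1:Add2,r2:2,r3:1
c8: stall | r0:Add1,r1:Add2,r2:2,r3:1
c9: CDB Add1=-8; issue ADD r2<-Add1 | r0:-8,r1:Add2,r2:Add1,r3:1

STATUS = VALUE -8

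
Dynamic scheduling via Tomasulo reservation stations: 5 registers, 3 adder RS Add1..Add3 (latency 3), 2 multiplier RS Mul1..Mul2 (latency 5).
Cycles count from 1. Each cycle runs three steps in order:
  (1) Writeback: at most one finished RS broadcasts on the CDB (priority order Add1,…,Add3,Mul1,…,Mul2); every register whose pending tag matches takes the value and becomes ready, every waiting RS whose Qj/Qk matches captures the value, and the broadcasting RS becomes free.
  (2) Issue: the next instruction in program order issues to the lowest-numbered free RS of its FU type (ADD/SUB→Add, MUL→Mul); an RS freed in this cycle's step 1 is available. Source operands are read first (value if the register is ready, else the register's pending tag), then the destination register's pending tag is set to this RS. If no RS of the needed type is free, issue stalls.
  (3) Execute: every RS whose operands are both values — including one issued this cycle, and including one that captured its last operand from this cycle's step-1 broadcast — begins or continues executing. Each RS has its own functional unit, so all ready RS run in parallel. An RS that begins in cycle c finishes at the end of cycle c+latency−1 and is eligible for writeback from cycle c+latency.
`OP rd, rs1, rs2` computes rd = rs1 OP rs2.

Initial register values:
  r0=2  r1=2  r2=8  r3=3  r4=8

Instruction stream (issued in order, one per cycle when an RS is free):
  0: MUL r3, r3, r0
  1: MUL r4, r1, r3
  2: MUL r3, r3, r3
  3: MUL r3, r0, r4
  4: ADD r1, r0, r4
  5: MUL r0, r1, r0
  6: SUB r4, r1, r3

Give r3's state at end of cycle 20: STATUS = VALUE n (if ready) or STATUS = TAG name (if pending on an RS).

STATUS = VALUE 24

  c1: issue MUL r3<-Mul1  regs: r0:2,r1:2,r2:8,r3:Mul1,r4:8
  c2: issue MUL r4<-Mul2  regs: r0:2,r1:2,r2:8,r3:Mul1,r4:Mul2
  c3: stall  regs: r0:2,r1:2,r2:8,r3:Mul1,r4:Mul2
  c4: stall  regs: r0:2,r1:2,r2:8,r3:Mul1,r4:Mul2
  c5: stall  regs: r0:2,r1:2,r2:8,r3:Mul1,r4:Mul2
  c6: CDB Mul1=6; issue MUL r3<-Mul1  regs: r0:2,r1:2,r2:8,r3:Mul1,r4:Mul2
  c7: stall  regs: r0:2,r1:2,r2:8,r3:Mul1,r4:Mul2
  c8: stall  regs: r0:2,r1:2,r2:8,r3:Mul1,r4:Mul2
  c9: stall  regs: r0:2,r1:2,r2:8,r3:Mul1,r4:Mul2
  c10: stall  regs: r0:2,r1:2,r2:8,r3:Mul1,r4:Mul2
  c11: CDB Mul1=36; issue MUL r3<-Mul1  regs: r0:2,r1:2,r2:8,r3:Mul1,r4:Mul2
  c12: CDB Mul2=12; issue ADD r1<-Add1  regs: r0:2,r1:Add1,r2:8,r3:Mul1,r4:12
  c13: issue MUL r0<-Mul2  regs: r0:Mul2,r1:Add1,r2:8,r3:Mul1,r4:12
  c14: issue SUB r4<-Add2  regs: r0:Mul2,r1:Add1,r2:8,r3:Mul1,r4:Add2
  c15: CDB Add1=14  regs: r0:Mul2,r1:14,r2:8,r3:Mul1,r4:Add2
  c16: -  regs: r0:Mul2,r1:14,r2:8,r3:Mul1,r4:Add2
  c17: CDB Mul1=24  regs: r0:Mul2,r1:14,r2:8,r3:24,r4:Add2
  c18: -  regs: r0:Mul2,r1:14,r2:8,r3:24,r4:Add2
  c19: -  regs: r0:Mul2,r1:14,r2:8,r3:24,r4:Add2
  c20: CDB Add2=-10  regs: r0:Mul2,r1:14,r2:8,r3:24,r4:-10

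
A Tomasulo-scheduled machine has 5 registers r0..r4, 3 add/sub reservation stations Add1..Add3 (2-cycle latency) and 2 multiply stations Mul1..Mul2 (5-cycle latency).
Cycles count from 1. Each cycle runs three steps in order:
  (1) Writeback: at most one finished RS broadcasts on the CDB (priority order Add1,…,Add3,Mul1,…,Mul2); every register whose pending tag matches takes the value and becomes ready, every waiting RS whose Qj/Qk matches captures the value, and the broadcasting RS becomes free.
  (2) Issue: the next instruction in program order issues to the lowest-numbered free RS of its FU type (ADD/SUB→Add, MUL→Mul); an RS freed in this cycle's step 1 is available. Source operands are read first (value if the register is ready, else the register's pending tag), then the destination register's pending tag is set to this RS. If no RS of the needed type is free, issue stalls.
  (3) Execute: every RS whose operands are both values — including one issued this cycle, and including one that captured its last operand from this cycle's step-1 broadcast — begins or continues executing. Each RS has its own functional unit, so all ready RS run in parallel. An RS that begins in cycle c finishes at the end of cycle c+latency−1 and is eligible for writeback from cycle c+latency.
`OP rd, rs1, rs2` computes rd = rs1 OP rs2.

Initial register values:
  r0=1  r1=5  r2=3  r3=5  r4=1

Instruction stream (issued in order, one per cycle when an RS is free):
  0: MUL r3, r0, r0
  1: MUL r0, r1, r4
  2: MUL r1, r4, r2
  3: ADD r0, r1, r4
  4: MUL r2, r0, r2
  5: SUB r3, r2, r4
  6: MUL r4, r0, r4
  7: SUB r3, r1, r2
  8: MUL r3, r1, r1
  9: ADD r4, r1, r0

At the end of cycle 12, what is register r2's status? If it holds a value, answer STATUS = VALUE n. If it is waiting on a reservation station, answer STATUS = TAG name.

STATUS = TAG Mul2

c1: issue MUL r3<-Mul1 | r0:1,r1:5,r2:3,r3:Mul1,r4:1
c2: issue MUL r0<-Mul2 | r0:Mul2,r1:5,r2:3,r3:Mul1,r4:1
c3: stall | r0:Mul2,r1:5,r2:3,r3:Mul1,r4:1
c4: stall | r0:Mul2,r1:5,r2:3,r3:Mul1,r4:1
c5: stall | r0:Mul2,r1:5,r2:3,r3:Mul1,r4:1
c6: CDB Mul1=1; issue MUL r1<-Mul1 | r0:Mul2,r1:Mul1,r2:3,r3:1,r4:1
c7: CDB Mul2=5; issue ADD r0<-Add1 | r0:Add1,r1:Mul1,r2:3,r3:1,r4:1
c8: issue MUL r2<-Mul2 | r0:Add1,r1:Mul1,r2:Mul2,r3:1,r4:1
c9: issue SUB r3<-Add2 | r0:Add1,r1:Mul1,r2:Mul2,r3:Add2,r4:1
c10: stall | r0:Add1,r1:Mul1,r2:Mul2,r3:Add2,r4:1
c11: CDB Mul1=3; issue MUL r4<-Mul1 | r0:Add1,r1:3,r2:Mul2,r3:Add2,r4:Mul1
c12: issue SUB r3<-Add3 | r0:Add1,r1:3,r2:Mul2,r3:Add3,r4:Mul1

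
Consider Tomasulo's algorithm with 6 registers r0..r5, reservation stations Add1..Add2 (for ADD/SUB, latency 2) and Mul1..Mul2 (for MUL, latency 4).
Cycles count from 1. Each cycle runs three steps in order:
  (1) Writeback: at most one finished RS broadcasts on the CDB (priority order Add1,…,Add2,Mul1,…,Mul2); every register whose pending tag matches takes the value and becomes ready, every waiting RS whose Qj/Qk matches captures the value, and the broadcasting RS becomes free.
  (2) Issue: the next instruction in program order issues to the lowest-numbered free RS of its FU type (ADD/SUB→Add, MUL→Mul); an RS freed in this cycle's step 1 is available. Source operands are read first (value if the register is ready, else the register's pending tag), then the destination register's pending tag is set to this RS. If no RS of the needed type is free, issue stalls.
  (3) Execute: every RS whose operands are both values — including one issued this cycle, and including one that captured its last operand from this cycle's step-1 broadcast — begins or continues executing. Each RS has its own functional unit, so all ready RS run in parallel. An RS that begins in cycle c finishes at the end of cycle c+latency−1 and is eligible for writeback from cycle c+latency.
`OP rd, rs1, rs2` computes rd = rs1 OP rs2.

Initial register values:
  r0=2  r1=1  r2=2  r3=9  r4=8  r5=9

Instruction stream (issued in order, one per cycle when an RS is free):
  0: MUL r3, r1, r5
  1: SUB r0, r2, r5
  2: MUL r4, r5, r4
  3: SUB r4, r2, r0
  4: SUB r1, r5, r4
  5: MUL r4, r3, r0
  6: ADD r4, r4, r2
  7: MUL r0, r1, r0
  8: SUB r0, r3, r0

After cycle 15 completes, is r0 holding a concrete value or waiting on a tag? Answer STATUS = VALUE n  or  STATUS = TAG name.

  c1: issue MUL r3<-Mul1  regs: r0:2,r1:1,r2:2,r3:Mul1,r4:8,r5:9
  c2: issue SUB r0<-Add1  regs: r0:Add1,r1:1,r2:2,r3:Mul1,r4:8,r5:9
  c3: issue MUL r4<-Mul2  regs: r0:Add1,r1:1,r2:2,r3:Mul1,r4:Mul2,r5:9
  c4: CDB Add1=-7; issue SUB r4<-Add1  regs: r0:-7,r1:1,r2:2,r3:Mul1,r4:Add1,r5:9
  c5: CDB Mul1=9; issue SUB r1<-Add2  regs: r0:-7,r1:Add2,r2:2,r3:9,r4:Add1,r5:9
  c6: CDB Add1=9; issue MUL r4<-Mul1  regs: r0:-7,r1:Add2,r2:2,r3:9,r4:Mul1,r5:9
  c7: CDB Mul2=72; issue ADD r4<-Add1  regs: r0:-7,r1:Add2,r2:2,r3:9,r4:Add1,r5:9
  c8: CDB Add2=0; issue MUL r0<-Mul2  regs: r0:Mul2,r1:0,r2:2,r3:9,r4:Add1,r5:9
  c9: issue SUB r0<-Add2  regs: r0:Add2,r1:0,r2:2,r3:9,r4:Add1,r5:9
  c10: CDB Mul1=-63  regs: r0:Add2,r1:0,r2:2,r3:9,r4:Add1,r5:9
  c11: -  regs: r0:Add2,r1:0,r2:2,r3:9,r4:Add1,r5:9
  c12: CDB Add1=-61  regs: r0:Add2,r1:0,r2:2,r3:9,r4:-61,r5:9
  c13: CDB Mul2=0  regs: r0:Add2,r1:0,r2:2,r3:9,r4:-61,r5:9
  c14: -  regs: r0:Add2,r1:0,r2:2,r3:9,r4:-61,r5:9
  c15: CDB Add2=9  regs: r0:9,r1:0,r2:2,r3:9,r4:-61,r5:9

STATUS = VALUE 9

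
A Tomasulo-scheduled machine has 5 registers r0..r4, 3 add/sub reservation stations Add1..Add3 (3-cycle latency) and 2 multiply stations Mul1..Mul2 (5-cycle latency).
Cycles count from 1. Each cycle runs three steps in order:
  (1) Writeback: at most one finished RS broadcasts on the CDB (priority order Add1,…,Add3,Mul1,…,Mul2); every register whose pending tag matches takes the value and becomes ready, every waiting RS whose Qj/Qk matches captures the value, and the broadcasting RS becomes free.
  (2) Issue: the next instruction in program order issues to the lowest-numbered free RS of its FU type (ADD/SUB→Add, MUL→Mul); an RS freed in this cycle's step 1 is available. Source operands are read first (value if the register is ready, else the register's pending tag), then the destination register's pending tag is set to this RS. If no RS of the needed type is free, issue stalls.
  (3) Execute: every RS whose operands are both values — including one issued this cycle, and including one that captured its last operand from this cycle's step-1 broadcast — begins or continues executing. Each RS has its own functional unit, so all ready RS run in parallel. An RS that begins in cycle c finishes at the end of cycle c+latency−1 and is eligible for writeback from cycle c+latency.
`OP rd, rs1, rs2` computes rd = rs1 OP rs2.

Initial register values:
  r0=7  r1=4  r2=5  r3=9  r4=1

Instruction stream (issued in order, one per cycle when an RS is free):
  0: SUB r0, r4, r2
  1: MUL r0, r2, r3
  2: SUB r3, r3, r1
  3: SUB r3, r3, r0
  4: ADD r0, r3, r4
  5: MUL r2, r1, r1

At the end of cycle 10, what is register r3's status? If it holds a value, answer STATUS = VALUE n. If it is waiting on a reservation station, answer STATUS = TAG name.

STATUS = VALUE -40

  c1: issue SUB r0<-Add1  regs: r0:Add1,r1:4,r2:5,r3:9,r4:1
  c2: issue MUL r0<-Mul1  regs: r0:Mul1,r1:4,r2:5,r3:9,r4:1
  c3: issue SUB r3<-Add2  regs: r0:Mul1,r1:4,r2:5,r3:Add2,r4:1
  c4: CDB Add1=-4; issue SUB r3<-Add1  regs: r0:Mul1,r1:4,r2:5,r3:Add1,r4:1
  c5: issue ADD r0<-Add3  regs: r0:Add3,r1:4,r2:5,r3:Add1,r4:1
  c6: CDB Add2=5; issue MUL r2<-Mul2  regs: r0:Add3,r1:4,r2:Mul2,r3:Add1,r4:1
  c7: CDB Mul1=45  regs: r0:Add3,r1:4,r2:Mul2,r3:Add1,r4:1
  c8: -  regs: r0:Add3,r1:4,r2:Mul2,r3:Add1,r4:1
  c9: -  regs: r0:Add3,r1:4,r2:Mul2,r3:Add1,r4:1
  c10: CDB Add1=-40  regs: r0:Add3,r1:4,r2:Mul2,r3:-40,r4:1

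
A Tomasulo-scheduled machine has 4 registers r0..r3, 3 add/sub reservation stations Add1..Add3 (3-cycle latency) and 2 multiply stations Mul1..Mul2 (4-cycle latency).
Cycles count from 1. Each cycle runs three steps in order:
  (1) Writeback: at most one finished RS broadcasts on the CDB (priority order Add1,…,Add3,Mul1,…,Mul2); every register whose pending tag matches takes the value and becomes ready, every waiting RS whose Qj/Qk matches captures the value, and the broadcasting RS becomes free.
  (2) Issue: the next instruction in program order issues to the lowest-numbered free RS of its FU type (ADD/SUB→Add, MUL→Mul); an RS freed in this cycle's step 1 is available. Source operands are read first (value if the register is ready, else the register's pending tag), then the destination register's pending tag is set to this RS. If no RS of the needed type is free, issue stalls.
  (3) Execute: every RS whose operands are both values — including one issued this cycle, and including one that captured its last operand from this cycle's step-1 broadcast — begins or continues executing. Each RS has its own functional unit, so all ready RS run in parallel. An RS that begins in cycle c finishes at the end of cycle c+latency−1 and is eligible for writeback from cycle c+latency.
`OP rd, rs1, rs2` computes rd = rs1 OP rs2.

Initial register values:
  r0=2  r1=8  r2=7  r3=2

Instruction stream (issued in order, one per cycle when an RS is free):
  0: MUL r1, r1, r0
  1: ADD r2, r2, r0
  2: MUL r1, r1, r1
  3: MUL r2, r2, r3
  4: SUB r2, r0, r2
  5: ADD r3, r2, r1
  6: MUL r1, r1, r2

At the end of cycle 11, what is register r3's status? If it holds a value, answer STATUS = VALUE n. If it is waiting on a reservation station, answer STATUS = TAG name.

STATUS = TAG Add2

cycle 1: issue MUL r1<-Mul1 // r0:2,r1:Mul1,r2:7,r3:2
cycle 2: issue ADD r2<-Add1 // r0:2,r1:Mul1,r2:Add1,r3:2
cycle 3: issue MUL r1<-Mul2 // r0:2,r1:Mul2,r2:Add1,r3:2
cycle 4: stall // r0:2,r1:Mul2,r2:Add1,r3:2
cycle 5: CDB Add1=9; stall // r0:2,r1:Mul2,r2:9,r3:2
cycle 6: CDB Mul1=16; issue MUL r2<-Mul1 // r0:2,r1:Mul2,r2:Mul1,r3:2
cycle 7: issue SUB r2<-Add1 // r0:2,r1:Mul2,r2:Add1,r3:2
cycle 8: issue ADD r3<-Add2 // r0:2,r1:Mul2,r2:Add1,r3:Add2
cycle 9: stall // r0:2,r1:Mul2,r2:Add1,r3:Add2
cycle 10: CDB Mul1=18; issue MUL r1<-Mul1 // r0:2,r1:Mul1,r2:Add1,r3:Add2
cycle 11: CDB Mul2=256 // r0:2,r1:Mul1,r2:Add1,r3:Add2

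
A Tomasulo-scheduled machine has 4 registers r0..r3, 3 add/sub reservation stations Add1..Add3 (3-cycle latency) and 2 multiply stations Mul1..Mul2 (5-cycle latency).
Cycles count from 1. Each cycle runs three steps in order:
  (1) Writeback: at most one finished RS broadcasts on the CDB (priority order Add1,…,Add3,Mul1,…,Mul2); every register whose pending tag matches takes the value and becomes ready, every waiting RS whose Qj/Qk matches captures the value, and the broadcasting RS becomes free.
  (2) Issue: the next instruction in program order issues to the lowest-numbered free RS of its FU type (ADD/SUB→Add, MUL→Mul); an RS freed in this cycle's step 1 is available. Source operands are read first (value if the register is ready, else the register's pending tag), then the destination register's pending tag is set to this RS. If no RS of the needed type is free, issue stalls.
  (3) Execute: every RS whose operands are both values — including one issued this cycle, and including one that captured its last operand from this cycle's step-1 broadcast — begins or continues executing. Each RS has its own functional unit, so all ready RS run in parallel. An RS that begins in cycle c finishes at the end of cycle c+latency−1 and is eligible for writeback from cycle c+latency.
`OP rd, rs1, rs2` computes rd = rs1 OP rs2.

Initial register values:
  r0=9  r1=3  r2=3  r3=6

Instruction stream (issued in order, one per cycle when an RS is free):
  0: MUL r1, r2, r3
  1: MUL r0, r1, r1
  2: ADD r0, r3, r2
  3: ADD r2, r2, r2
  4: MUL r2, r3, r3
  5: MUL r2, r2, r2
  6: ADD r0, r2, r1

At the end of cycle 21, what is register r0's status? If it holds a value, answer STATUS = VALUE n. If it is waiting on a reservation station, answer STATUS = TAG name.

  c1: issue MUL r1<-Mul1  regs: r0:9,r1:Mul1,r2:3,r3:6
  c2: issue MUL r0<-Mul2  regs: r0:Mul2,r1:Mul1,r2:3,r3:6
  c3: issue ADD r0<-Add1  regs: r0:Add1,r1:Mul1,r2:3,r3:6
  c4: issue ADD r2<-Add2  regs: r0:Add1,r1:Mul1,r2:Add2,r3:6
  c5: stall  regs: r0:Add1,r1:Mul1,r2:Add2,r3:6
  c6: CDB Add1=9; stall  regs: r0:9,r1:Mul1,r2:Add2,r3:6
  c7: CDB Add2=6; stall  regs: r0:9,r1:Mul1,r2:6,r3:6
  c8: CDB Mul1=18; issue MUL r2<-Mul1  regs: r0:9,r1:18,r2:Mul1,r3:6
  c9: stall  regs: r0:9,r1:18,r2:Mul1,r3:6
  c10: stall  regs: r0:9,r1:18,r2:Mul1,r3:6
  c11: stall  regs: r0:9,r1:18,r2:Mul1,r3:6
  c12: stall  regs: r0:9,r1:18,r2:Mul1,r3:6
  c13: CDB Mul1=36; issue MUL r2<-Mul1  regs: r0:9,r1:18,r2:Mul1,r3:6
  c14: CDB Mul2=324; issue ADD r0<-Add1  regs: r0:Add1,r1:18,r2:Mul1,r3:6
  c15: -  regs: r0:Add1,r1:18,r2:Mul1,r3:6
  c16: -  regs: r0:Add1,r1:18,r2:Mul1,r3:6
  c17: -  regs: r0:Add1,r1:18,r2:Mul1,r3:6
  c18: CDB Mul1=1296  regs: r0:Add1,r1:18,r2:1296,r3:6
  c19: -  regs: r0:Add1,r1:18,r2:1296,r3:6
  c20: -  regs: r0:Add1,r1:18,r2:1296,r3:6
  c21: CDB Add1=1314  regs: r0:1314,r1:18,r2:1296,r3:6

STATUS = VALUE 1314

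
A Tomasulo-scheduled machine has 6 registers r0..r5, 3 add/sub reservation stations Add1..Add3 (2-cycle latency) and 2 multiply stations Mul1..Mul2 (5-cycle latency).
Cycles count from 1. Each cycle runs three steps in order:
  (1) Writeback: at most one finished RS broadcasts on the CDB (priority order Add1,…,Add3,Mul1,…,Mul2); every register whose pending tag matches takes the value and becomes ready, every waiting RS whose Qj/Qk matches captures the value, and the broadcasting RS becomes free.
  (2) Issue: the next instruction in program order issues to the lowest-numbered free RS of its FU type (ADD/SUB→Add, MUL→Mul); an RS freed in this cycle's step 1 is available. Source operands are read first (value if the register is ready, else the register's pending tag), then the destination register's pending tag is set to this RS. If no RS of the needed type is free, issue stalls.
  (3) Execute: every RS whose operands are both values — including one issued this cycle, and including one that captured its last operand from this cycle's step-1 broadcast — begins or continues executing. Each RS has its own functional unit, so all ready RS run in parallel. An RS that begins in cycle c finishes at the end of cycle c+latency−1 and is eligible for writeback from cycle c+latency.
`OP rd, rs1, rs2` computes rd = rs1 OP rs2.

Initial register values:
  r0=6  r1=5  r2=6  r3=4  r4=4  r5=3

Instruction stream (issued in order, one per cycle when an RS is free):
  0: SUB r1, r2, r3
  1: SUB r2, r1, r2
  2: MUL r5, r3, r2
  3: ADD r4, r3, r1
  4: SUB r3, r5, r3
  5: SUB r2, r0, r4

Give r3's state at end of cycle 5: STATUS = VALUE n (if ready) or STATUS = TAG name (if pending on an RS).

cycle 1: issue SUB r1<-Add1 // r0:6,r1:Add1,r2:6,r3:4,r4:4,r5:3
cycle 2: issue SUB r2<-Add2 // r0:6,r1:Add1,r2:Add2,r3:4,r4:4,r5:3
cycle 3: CDB Add1=2; issue MUL r5<-Mul1 // r0:6,r1:2,r2:Add2,r3:4,r4:4,r5:Mul1
cycle 4: issue ADD r4<-Add1 // r0:6,r1:2,r2:Add2,r3:4,r4:Add1,r5:Mul1
cycle 5: CDB Add2=-4; issue SUB r3<-Add2 // r0:6,r1:2,r2:-4,r3:Add2,r4:Add1,r5:Mul1

STATUS = TAG Add2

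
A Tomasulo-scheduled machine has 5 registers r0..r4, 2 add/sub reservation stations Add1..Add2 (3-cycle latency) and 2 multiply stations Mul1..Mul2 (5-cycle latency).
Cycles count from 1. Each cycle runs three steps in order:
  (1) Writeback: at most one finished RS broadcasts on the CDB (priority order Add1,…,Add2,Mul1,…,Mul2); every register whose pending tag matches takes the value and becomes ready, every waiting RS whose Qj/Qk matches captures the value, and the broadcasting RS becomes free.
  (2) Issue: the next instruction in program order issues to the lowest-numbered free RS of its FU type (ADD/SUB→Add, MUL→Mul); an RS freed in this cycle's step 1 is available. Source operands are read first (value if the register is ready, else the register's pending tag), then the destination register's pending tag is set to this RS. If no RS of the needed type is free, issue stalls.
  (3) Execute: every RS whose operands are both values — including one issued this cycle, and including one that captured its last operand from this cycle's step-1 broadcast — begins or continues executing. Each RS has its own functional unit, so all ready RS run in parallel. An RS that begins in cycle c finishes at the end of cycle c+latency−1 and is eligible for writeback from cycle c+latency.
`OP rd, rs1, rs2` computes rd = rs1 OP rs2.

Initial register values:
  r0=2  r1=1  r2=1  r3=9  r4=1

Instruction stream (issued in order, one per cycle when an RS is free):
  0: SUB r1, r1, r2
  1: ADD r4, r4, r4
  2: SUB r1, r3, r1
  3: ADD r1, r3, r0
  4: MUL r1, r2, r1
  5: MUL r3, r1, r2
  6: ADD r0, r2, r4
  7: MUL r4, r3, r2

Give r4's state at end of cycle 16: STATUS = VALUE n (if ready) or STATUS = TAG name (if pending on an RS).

  c1: issue SUB r1<-Add1  regs: r0:2,r1:Add1,r2:1,r3:9,r4:1
  c2: issue ADD r4<-Add2  regs: r0:2,r1:Add1,r2:1,r3:9,r4:Add2
  c3: stall  regs: r0:2,r1:Add1,r2:1,r3:9,r4:Add2
  c4: CDB Add1=0; issue SUB r1<-Add1  regs: r0:2,r1:Add1,r2:1,r3:9,r4:Add2
  c5: CDB Add2=2; issue ADD r1<-Add2  regs: r0:2,r1:Add2,r2:1,r3:9,r4:2
  c6: issue MUL r1<-Mul1  regs: r0:2,r1:Mul1,r2:1,r3:9,r4:2
  c7: CDB Add1=9; issue MUL r3<-Mul2  regs: r0:2,r1:Mul1,r2:1,r3:Mul2,r4:2
  c8: CDB Add2=11; issue ADD r0<-Add1  regs: r0:Add1,r1:Mul1,r2:1,r3:Mul2,r4:2
  c9: stall  regs: r0:Add1,r1:Mul1,r2:1,r3:Mul2,r4:2
  c10: stall  regs: r0:Add1,r1:Mul1,r2:1,r3:Mul2,r4:2
  c11: CDB Add1=3; stall  regs: r0:3,r1:Mul1,r2:1,r3:Mul2,r4:2
  c12: stall  regs: r0:3,r1:Mul1,r2:1,r3:Mul2,r4:2
  c13: CDB Mul1=11; issue MUL r4<-Mul1  regs: r0:3,r1:11,r2:1,r3:Mul2,r4:Mul1
  c14: -  regs: r0:3,r1:11,r2:1,r3:Mul2,r4:Mul1
  c15: -  regs: r0:3,r1:11,r2:1,r3:Mul2,r4:Mul1
  c16: -  regs: r0:3,r1:11,r2:1,r3:Mul2,r4:Mul1

STATUS = TAG Mul1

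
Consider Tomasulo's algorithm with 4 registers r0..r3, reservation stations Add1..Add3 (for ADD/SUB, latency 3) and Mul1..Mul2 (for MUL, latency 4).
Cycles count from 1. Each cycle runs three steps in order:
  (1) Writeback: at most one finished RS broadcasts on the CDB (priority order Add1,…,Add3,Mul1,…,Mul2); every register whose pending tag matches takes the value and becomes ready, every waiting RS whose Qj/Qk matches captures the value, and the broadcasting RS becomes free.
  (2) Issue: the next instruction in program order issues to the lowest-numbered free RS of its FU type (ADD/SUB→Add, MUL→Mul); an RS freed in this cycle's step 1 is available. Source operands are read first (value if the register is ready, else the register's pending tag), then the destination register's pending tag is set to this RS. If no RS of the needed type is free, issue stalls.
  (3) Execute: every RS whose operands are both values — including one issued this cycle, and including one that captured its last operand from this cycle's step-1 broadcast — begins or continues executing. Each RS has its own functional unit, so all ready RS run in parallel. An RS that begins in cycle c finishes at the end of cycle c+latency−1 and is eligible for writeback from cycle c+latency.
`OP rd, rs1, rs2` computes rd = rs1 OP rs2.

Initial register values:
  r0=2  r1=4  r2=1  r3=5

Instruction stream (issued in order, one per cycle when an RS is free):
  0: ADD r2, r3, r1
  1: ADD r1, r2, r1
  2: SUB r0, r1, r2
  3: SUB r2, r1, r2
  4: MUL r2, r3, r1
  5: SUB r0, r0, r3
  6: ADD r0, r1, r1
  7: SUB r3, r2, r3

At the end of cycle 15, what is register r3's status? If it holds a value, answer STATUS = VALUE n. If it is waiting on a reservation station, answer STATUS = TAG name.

cycle 1: issue ADD r2<-Add1 // r0:2,r1:4,r2:Add1,r3:5
cycle 2: issue ADD r1<-Add2 // r0:2,r1:Add2,r2:Add1,r3:5
cycle 3: issue SUB r0<-Add3 // r0:Add3,r1:Add2,r2:Add1,r3:5
cycle 4: CDB Add1=9; issue SUB r2<-Add1 // r0:Add3,r1:Add2,r2:Add1,r3:5
cycle 5: issue MUL r2<-Mul1 // r0:Add3,r1:Add2,r2:Mul1,r3:5
cycle 6: stall // r0:Add3,r1:Add2,r2:Mul1,r3:5
cycle 7: CDB Add2=13; issue SUB r0<-Add2 // r0:Add2,r1:13,r2:Mul1,r3:5
cycle 8: stall // r0:Add2,r1:13,r2:Mul1,r3:5
cycle 9: stall // r0:Add2,r1:13,r2:Mul1,r3:5
cycle 10: CDB Add1=4; issue ADD r0<-Add1 // r0:Add1,r1:13,r2:Mul1,r3:5
cycle 11: CDB Add3=4; issue SUB r3<-Add3 // r0:Add1,r1:13,r2:Mul1,r3:Add3
cycle 12: CDB Mul1=65 // r0:Add1,r1:13,r2:65,r3:Add3
cycle 13: CDB Add1=26 // r0:26,r1:13,r2:65,r3:Add3
cycle 14: CDB Add2=-1 // r0:26,r1:13,r2:65,r3:Add3
cycle 15: CDB Add3=60 // r0:26,r1:13,r2:65,r3:60

STATUS = VALUE 60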